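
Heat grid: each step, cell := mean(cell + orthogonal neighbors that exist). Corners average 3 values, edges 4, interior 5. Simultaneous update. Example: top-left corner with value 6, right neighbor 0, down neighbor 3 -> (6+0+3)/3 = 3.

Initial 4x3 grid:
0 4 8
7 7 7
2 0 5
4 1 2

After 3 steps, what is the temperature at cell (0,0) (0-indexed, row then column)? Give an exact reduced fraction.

Answer: 235/54

Derivation:
Step 1: cell (0,0) = 11/3
Step 2: cell (0,0) = 149/36
Step 3: cell (0,0) = 235/54
Full grid after step 3:
  235/54 4733/960 293/54
  5747/1440 357/80 7207/1440
  4633/1440 281/80 5513/1440
  289/108 2597/960 163/54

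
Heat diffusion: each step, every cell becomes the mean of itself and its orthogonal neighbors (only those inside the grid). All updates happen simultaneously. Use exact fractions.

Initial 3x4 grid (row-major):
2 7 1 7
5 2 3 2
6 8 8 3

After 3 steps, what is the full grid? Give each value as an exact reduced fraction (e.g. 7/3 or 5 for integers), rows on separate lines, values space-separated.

Answer: 1877/432 1777/450 7223/1800 7937/2160
21953/4800 9407/2000 24601/6000 59159/14400
2305/432 1126/225 8723/1800 9317/2160

Derivation:
After step 1:
  14/3 3 9/2 10/3
  15/4 5 16/5 15/4
  19/3 6 11/2 13/3
After step 2:
  137/36 103/24 421/120 139/36
  79/16 419/100 439/100 877/240
  193/36 137/24 571/120 163/36
After step 3:
  1877/432 1777/450 7223/1800 7937/2160
  21953/4800 9407/2000 24601/6000 59159/14400
  2305/432 1126/225 8723/1800 9317/2160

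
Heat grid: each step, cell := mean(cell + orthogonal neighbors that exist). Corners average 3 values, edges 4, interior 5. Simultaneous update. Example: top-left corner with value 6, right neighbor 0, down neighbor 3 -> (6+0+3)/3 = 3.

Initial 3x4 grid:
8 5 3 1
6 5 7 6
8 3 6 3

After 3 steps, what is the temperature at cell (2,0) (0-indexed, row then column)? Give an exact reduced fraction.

Answer: 3103/540

Derivation:
Step 1: cell (2,0) = 17/3
Step 2: cell (2,0) = 215/36
Step 3: cell (2,0) = 3103/540
Full grid after step 3:
  3113/540 38561/7200 32891/7200 4627/1080
  28429/4800 10721/2000 29393/6000 63877/14400
  3103/540 39661/7200 11897/2400 191/40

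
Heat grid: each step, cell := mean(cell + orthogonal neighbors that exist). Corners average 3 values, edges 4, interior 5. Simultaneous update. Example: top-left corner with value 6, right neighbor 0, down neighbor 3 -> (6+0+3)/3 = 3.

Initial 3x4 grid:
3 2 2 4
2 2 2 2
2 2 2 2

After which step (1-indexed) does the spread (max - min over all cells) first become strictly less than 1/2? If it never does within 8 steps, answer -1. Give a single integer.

Step 1: max=8/3, min=2, spread=2/3
Step 2: max=23/9, min=2, spread=5/9
Step 3: max=1037/432, min=491/240, spread=383/1080
  -> spread < 1/2 first at step 3
Step 4: max=7613/3240, min=15043/7200, spread=16873/64800
Step 5: max=1790431/777600, min=1094059/518400, spread=59737/311040
Step 6: max=106226639/46656000, min=66116641/31104000, spread=2820671/18662400
Step 7: max=6315850921/2799360000, min=1331490713/622080000, spread=25931417/223948800
Step 8: max=376652242739/167961600000, min=240904940801/111974400000, spread=1223586523/13436928000

Answer: 3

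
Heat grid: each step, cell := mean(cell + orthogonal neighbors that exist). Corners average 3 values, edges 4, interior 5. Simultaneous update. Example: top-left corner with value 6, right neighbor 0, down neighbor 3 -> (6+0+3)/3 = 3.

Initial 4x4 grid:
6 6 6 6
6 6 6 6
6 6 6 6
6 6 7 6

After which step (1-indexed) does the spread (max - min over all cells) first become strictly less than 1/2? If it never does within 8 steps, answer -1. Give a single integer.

Answer: 1

Derivation:
Step 1: max=19/3, min=6, spread=1/3
  -> spread < 1/2 first at step 1
Step 2: max=751/120, min=6, spread=31/120
Step 3: max=6691/1080, min=6, spread=211/1080
Step 4: max=664843/108000, min=6, spread=16843/108000
Step 5: max=5970643/972000, min=54079/9000, spread=130111/972000
Step 6: max=178602367/29160000, min=3247159/540000, spread=3255781/29160000
Step 7: max=5349153691/874800000, min=3251107/540000, spread=82360351/874800000
Step 8: max=160215316891/26244000000, min=585706441/97200000, spread=2074577821/26244000000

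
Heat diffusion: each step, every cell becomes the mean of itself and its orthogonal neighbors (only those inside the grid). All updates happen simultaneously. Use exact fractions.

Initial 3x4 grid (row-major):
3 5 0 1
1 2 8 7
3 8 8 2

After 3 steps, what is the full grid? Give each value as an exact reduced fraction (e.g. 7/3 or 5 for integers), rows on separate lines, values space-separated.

Answer: 2291/720 1341/400 6877/1800 823/216
16667/4800 523/125 26759/6000 33173/7200
749/180 3707/800 38083/7200 2249/432

Derivation:
After step 1:
  3 5/2 7/2 8/3
  9/4 24/5 5 9/2
  4 21/4 13/2 17/3
After step 2:
  31/12 69/20 41/12 32/9
  281/80 99/25 243/50 107/24
  23/6 411/80 269/48 50/9
After step 3:
  2291/720 1341/400 6877/1800 823/216
  16667/4800 523/125 26759/6000 33173/7200
  749/180 3707/800 38083/7200 2249/432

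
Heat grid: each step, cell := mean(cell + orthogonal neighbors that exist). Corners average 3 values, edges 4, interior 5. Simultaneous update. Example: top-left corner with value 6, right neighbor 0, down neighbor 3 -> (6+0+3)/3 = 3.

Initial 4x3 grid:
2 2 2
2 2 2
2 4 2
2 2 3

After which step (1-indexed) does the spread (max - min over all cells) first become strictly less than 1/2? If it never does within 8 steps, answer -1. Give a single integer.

Answer: 3

Derivation:
Step 1: max=11/4, min=2, spread=3/4
Step 2: max=47/18, min=2, spread=11/18
Step 3: max=35851/14400, min=413/200, spread=1223/2880
  -> spread < 1/2 first at step 3
Step 4: max=319591/129600, min=7591/3600, spread=9263/25920
Step 5: max=125011411/51840000, min=1546013/720000, spread=547939/2073600
Step 6: max=1118327101/466560000, min=1758301/810000, spread=4221829/18662400
Step 7: max=66380420159/27993600000, min=1895569751/864000000, spread=24819801133/139968000000
Step 8: max=3959829373981/1679616000000, min=51515886623/23328000000, spread=2005484297/13436928000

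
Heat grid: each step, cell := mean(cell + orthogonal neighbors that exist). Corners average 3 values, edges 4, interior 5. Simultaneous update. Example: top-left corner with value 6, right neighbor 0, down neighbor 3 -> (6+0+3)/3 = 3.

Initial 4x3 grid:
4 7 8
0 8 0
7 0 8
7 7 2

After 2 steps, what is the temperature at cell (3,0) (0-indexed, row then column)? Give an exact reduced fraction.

Answer: 29/6

Derivation:
Step 1: cell (3,0) = 7
Step 2: cell (3,0) = 29/6
Full grid after step 2:
  91/18 221/48 71/12
  179/48 53/10 33/8
  85/16 19/5 121/24
  29/6 17/3 73/18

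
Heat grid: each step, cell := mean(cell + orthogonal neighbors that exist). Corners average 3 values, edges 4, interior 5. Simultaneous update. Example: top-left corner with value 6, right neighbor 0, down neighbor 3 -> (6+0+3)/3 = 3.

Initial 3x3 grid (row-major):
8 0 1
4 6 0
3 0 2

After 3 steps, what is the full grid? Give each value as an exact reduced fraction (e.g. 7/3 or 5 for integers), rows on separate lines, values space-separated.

Answer: 41/12 8759/2880 107/54
10349/2880 371/150 681/320
79/27 2513/960 185/108

Derivation:
After step 1:
  4 15/4 1/3
  21/4 2 9/4
  7/3 11/4 2/3
After step 2:
  13/3 121/48 19/9
  163/48 16/5 21/16
  31/9 31/16 17/9
After step 3:
  41/12 8759/2880 107/54
  10349/2880 371/150 681/320
  79/27 2513/960 185/108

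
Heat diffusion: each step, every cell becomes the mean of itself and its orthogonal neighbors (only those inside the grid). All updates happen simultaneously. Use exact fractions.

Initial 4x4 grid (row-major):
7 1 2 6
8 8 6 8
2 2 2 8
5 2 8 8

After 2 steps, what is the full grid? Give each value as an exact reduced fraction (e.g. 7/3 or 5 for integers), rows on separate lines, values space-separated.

Answer: 193/36 223/48 1127/240 193/36
125/24 483/100 523/100 721/120
167/40 219/50 251/50 267/40
23/6 309/80 449/80 13/2

Derivation:
After step 1:
  16/3 9/2 15/4 16/3
  25/4 5 26/5 7
  17/4 16/5 26/5 13/2
  3 17/4 5 8
After step 2:
  193/36 223/48 1127/240 193/36
  125/24 483/100 523/100 721/120
  167/40 219/50 251/50 267/40
  23/6 309/80 449/80 13/2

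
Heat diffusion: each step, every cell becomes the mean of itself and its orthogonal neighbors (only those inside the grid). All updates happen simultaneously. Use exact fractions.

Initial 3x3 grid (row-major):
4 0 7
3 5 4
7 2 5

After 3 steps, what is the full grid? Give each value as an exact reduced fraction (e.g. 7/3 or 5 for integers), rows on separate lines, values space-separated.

After step 1:
  7/3 4 11/3
  19/4 14/5 21/4
  4 19/4 11/3
After step 2:
  133/36 16/5 155/36
  833/240 431/100 923/240
  9/2 913/240 41/9
After step 3:
  7463/2160 1551/400 8173/2160
  57511/14400 22357/6000 61261/14400
  157/40 61811/14400 2197/540

Answer: 7463/2160 1551/400 8173/2160
57511/14400 22357/6000 61261/14400
157/40 61811/14400 2197/540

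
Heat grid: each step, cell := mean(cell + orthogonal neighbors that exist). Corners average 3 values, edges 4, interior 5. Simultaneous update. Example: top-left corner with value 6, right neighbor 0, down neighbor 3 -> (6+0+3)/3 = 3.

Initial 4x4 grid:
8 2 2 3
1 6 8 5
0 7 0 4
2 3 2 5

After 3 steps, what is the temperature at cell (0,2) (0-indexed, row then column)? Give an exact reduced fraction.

Answer: 29777/7200

Derivation:
Step 1: cell (0,2) = 15/4
Step 2: cell (0,2) = 947/240
Step 3: cell (0,2) = 29777/7200
Full grid after step 3:
  4259/1080 29137/7200 29777/7200 8627/2160
  26137/7200 11987/3000 4789/1200 7433/1800
  22777/7200 4019/1200 2293/600 6679/1800
  5797/2160 11141/3600 11633/3600 3881/1080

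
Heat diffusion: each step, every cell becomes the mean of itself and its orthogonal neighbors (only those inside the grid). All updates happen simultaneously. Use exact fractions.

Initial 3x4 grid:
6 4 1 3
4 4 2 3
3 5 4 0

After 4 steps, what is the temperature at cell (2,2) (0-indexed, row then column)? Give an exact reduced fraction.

Answer: 650087/216000

Derivation:
Step 1: cell (2,2) = 11/4
Step 2: cell (2,2) = 713/240
Step 3: cell (2,2) = 21131/7200
Step 4: cell (2,2) = 650087/216000
Full grid after step 4:
  505217/129600 763237/216000 644837/216000 169211/64800
  3378643/864000 1281797/360000 66617/22500 281921/108000
  167339/43200 253829/72000 650087/216000 171611/64800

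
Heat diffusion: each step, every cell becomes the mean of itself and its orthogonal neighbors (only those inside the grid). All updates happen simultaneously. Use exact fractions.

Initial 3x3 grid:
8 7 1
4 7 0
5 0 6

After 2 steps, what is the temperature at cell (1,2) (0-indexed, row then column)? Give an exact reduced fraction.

Step 1: cell (1,2) = 7/2
Step 2: cell (1,2) = 353/120
Full grid after step 2:
  217/36 367/80 143/36
  71/15 467/100 353/120
  9/2 131/40 10/3

Answer: 353/120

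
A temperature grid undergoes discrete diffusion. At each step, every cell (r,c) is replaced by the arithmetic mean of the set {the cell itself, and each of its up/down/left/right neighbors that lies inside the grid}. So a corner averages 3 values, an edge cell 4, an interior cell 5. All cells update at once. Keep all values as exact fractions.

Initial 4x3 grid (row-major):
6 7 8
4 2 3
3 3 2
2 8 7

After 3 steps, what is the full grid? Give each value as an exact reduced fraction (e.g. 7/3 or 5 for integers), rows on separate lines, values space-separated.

Answer: 5189/1080 70763/14400 3551/720
30439/7200 6493/1500 334/75
28199/7200 8189/2000 15437/3600
8951/2160 5219/1200 4913/1080

Derivation:
After step 1:
  17/3 23/4 6
  15/4 19/5 15/4
  3 18/5 15/4
  13/3 5 17/3
After step 2:
  91/18 1273/240 31/6
  973/240 413/100 173/40
  881/240 383/100 503/120
  37/9 93/20 173/36
After step 3:
  5189/1080 70763/14400 3551/720
  30439/7200 6493/1500 334/75
  28199/7200 8189/2000 15437/3600
  8951/2160 5219/1200 4913/1080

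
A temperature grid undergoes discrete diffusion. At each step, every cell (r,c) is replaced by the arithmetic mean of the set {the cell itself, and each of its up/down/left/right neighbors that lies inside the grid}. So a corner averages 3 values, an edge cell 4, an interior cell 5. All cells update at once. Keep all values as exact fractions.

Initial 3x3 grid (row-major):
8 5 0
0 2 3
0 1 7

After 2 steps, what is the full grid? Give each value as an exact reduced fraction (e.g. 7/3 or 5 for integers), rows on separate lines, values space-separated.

After step 1:
  13/3 15/4 8/3
  5/2 11/5 3
  1/3 5/2 11/3
After step 2:
  127/36 259/80 113/36
  281/120 279/100 173/60
  16/9 87/40 55/18

Answer: 127/36 259/80 113/36
281/120 279/100 173/60
16/9 87/40 55/18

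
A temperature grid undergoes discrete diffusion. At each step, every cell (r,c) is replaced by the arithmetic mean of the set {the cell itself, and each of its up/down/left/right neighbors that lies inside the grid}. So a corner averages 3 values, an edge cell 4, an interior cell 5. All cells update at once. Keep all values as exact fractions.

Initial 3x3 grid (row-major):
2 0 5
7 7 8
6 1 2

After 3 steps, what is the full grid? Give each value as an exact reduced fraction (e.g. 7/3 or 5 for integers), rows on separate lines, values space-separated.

Answer: 41/10 30461/7200 2309/540
32011/7200 13007/3000 10787/2400
4823/1080 2021/450 4733/1080

Derivation:
After step 1:
  3 7/2 13/3
  11/2 23/5 11/2
  14/3 4 11/3
After step 2:
  4 463/120 40/9
  533/120 231/50 181/40
  85/18 127/30 79/18
After step 3:
  41/10 30461/7200 2309/540
  32011/7200 13007/3000 10787/2400
  4823/1080 2021/450 4733/1080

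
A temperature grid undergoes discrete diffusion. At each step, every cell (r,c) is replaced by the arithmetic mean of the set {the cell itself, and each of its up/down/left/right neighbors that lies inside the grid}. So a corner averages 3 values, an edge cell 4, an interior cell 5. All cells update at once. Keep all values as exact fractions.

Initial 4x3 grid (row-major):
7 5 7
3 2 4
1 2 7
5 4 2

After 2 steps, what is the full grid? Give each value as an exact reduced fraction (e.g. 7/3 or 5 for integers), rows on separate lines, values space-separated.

After step 1:
  5 21/4 16/3
  13/4 16/5 5
  11/4 16/5 15/4
  10/3 13/4 13/3
After step 2:
  9/2 1127/240 187/36
  71/20 199/50 1037/240
  47/15 323/100 977/240
  28/9 847/240 34/9

Answer: 9/2 1127/240 187/36
71/20 199/50 1037/240
47/15 323/100 977/240
28/9 847/240 34/9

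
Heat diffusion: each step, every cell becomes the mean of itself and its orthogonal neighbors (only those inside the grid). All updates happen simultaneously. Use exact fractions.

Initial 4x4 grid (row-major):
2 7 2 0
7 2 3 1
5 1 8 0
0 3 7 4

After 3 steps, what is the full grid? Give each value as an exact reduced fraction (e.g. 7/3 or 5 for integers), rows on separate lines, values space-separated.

After step 1:
  16/3 13/4 3 1
  4 4 16/5 1
  13/4 19/5 19/5 13/4
  8/3 11/4 11/2 11/3
After step 2:
  151/36 187/48 209/80 5/3
  199/48 73/20 3 169/80
  823/240 88/25 391/100 703/240
  26/9 883/240 943/240 149/36
After step 3:
  881/216 5167/1440 447/160 767/360
  5551/1440 10927/3000 3057/1000 233/96
  25171/7200 10913/3000 10373/3000 23563/7200
  3599/1080 25231/7200 28183/7200 3959/1080

Answer: 881/216 5167/1440 447/160 767/360
5551/1440 10927/3000 3057/1000 233/96
25171/7200 10913/3000 10373/3000 23563/7200
3599/1080 25231/7200 28183/7200 3959/1080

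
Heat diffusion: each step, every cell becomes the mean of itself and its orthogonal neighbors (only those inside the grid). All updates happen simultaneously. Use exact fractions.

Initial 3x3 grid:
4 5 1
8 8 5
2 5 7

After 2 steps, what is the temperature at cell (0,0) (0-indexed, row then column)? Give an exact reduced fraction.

Answer: 47/9

Derivation:
Step 1: cell (0,0) = 17/3
Step 2: cell (0,0) = 47/9
Full grid after step 2:
  47/9 601/120 161/36
  671/120 539/100 1247/240
  16/3 671/120 197/36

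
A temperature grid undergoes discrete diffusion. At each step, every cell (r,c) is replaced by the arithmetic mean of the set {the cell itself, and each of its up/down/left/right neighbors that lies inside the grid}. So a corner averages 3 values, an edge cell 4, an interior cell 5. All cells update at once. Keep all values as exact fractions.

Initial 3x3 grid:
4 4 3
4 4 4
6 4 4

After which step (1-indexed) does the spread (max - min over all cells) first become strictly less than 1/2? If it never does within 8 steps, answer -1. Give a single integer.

Answer: 4

Derivation:
Step 1: max=14/3, min=11/3, spread=1
Step 2: max=41/9, min=67/18, spread=5/6
Step 3: max=473/108, min=823/216, spread=41/72
Step 4: max=27853/6480, min=50501/12960, spread=347/864
  -> spread < 1/2 first at step 4
Step 5: max=1645181/388800, min=3071287/777600, spread=2921/10368
Step 6: max=97764457/23328000, min=186299789/46656000, spread=24611/124416
Step 7: max=5822871329/1399680000, min=11257000783/2799360000, spread=207329/1492992
Step 8: max=347667293413/83980800000, min=678959883701/167961600000, spread=1746635/17915904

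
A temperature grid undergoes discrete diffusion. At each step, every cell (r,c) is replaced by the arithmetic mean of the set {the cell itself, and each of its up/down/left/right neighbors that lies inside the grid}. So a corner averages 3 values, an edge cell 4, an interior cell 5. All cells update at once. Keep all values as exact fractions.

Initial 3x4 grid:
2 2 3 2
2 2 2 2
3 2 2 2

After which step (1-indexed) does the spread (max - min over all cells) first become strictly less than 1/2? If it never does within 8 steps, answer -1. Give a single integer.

Step 1: max=7/3, min=2, spread=1/3
  -> spread < 1/2 first at step 1
Step 2: max=41/18, min=2, spread=5/18
Step 3: max=2371/1080, min=1499/720, spread=49/432
Step 4: max=283669/129600, min=45169/21600, spread=2531/25920
Step 5: max=112793089/51840000, min=457391/216000, spread=3019249/51840000
Step 6: max=112556711/51840000, min=41279051/19440000, spread=297509/6220800
Step 7: max=404404799209/186624000000, min=621885521/291600000, spread=6398065769/186624000000
Step 8: max=1212481464773/559872000000, min=24917378951/11664000000, spread=131578201/4478976000

Answer: 1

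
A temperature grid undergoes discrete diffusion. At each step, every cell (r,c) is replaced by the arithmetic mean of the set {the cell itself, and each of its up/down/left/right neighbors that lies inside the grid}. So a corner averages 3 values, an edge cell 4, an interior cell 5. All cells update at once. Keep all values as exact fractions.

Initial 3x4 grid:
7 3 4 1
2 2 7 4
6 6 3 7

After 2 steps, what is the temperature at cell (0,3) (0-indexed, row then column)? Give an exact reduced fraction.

Answer: 23/6

Derivation:
Step 1: cell (0,3) = 3
Step 2: cell (0,3) = 23/6
Full grid after step 2:
  49/12 63/16 59/16 23/6
  203/48 41/10 89/20 197/48
  79/18 14/3 14/3 91/18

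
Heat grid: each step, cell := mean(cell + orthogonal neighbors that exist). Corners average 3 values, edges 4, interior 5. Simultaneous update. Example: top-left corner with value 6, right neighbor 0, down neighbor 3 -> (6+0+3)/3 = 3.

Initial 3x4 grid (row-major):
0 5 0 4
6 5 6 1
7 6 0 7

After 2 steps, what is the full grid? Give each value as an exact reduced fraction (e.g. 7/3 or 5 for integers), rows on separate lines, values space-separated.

After step 1:
  11/3 5/2 15/4 5/3
  9/2 28/5 12/5 9/2
  19/3 9/2 19/4 8/3
After step 2:
  32/9 931/240 619/240 119/36
  201/40 39/10 21/5 337/120
  46/9 1271/240 859/240 143/36

Answer: 32/9 931/240 619/240 119/36
201/40 39/10 21/5 337/120
46/9 1271/240 859/240 143/36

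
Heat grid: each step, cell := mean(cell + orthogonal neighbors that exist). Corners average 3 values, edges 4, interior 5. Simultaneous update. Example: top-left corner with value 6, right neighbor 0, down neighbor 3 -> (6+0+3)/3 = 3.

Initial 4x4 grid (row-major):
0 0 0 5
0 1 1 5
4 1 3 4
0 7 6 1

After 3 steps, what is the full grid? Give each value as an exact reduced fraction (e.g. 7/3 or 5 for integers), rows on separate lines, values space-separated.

After step 1:
  0 1/4 3/2 10/3
  5/4 3/5 2 15/4
  5/4 16/5 3 13/4
  11/3 7/2 17/4 11/3
After step 2:
  1/2 47/80 85/48 103/36
  31/40 73/50 217/100 37/12
  281/120 231/100 157/50 41/12
  101/36 877/240 173/48 67/18
After step 3:
  149/240 2591/2400 13301/7200 1111/432
  1523/1200 2921/2000 13949/6000 5189/1800
  7409/3600 15487/6000 17569/6000 6013/1800
  6337/2160 22273/7200 25417/7200 1547/432

Answer: 149/240 2591/2400 13301/7200 1111/432
1523/1200 2921/2000 13949/6000 5189/1800
7409/3600 15487/6000 17569/6000 6013/1800
6337/2160 22273/7200 25417/7200 1547/432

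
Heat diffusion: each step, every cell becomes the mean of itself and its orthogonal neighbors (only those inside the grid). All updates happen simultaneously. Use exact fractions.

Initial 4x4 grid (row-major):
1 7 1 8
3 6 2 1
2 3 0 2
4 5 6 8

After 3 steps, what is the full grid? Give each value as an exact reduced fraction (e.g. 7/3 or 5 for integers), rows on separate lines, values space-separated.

Answer: 7897/2160 25429/7200 25973/7200 1429/432
12047/3600 21043/6000 3799/1200 11989/3600
2503/720 20443/6000 21179/6000 12289/3600
7897/2160 5597/1440 28193/7200 8681/2160

Derivation:
After step 1:
  11/3 15/4 9/2 10/3
  3 21/5 2 13/4
  3 16/5 13/5 11/4
  11/3 9/2 19/4 16/3
After step 2:
  125/36 967/240 163/48 133/36
  52/15 323/100 331/100 17/6
  193/60 7/2 153/50 209/60
  67/18 967/240 1031/240 77/18
After step 3:
  7897/2160 25429/7200 25973/7200 1429/432
  12047/3600 21043/6000 3799/1200 11989/3600
  2503/720 20443/6000 21179/6000 12289/3600
  7897/2160 5597/1440 28193/7200 8681/2160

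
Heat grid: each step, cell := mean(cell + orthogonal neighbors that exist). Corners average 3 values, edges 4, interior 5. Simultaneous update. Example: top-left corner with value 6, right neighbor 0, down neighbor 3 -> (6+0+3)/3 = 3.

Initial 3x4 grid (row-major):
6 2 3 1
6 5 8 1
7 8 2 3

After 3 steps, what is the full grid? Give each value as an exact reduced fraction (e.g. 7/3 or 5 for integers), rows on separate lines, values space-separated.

After step 1:
  14/3 4 7/2 5/3
  6 29/5 19/5 13/4
  7 11/2 21/4 2
After step 2:
  44/9 539/120 389/120 101/36
  88/15 251/50 108/25 643/240
  37/6 471/80 331/80 7/2
After step 3:
  5489/1080 7939/1800 13373/3600 6283/2160
  4937/900 30703/6000 11639/3000 47897/14400
  4301/720 12727/2400 3569/800 619/180

Answer: 5489/1080 7939/1800 13373/3600 6283/2160
4937/900 30703/6000 11639/3000 47897/14400
4301/720 12727/2400 3569/800 619/180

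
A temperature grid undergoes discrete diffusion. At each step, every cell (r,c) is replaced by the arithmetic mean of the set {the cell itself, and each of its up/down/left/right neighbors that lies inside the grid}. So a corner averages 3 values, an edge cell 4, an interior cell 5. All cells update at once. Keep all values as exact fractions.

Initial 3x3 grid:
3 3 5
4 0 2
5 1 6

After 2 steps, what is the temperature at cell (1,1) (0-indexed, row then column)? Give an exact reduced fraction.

Step 1: cell (1,1) = 2
Step 2: cell (1,1) = 14/5
Full grid after step 2:
  109/36 137/48 28/9
  35/12 14/5 139/48
  28/9 17/6 37/12

Answer: 14/5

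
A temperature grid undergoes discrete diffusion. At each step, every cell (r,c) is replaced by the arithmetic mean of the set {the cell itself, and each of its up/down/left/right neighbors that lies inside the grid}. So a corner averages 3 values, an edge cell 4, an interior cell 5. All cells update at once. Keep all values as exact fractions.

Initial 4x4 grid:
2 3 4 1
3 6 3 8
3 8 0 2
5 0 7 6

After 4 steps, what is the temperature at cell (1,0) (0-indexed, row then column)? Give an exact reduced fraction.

Answer: 162719/43200

Derivation:
Step 1: cell (1,0) = 7/2
Step 2: cell (1,0) = 931/240
Step 3: cell (1,0) = 26377/7200
Step 4: cell (1,0) = 162719/43200
Full grid after step 4:
  233377/64800 19777/5400 100207/27000 30421/8100
  162719/43200 677431/180000 6947/1800 104467/27000
  823483/216000 357539/90000 236249/60000 36251/9000
  25591/6480 844063/216000 32557/8000 87167/21600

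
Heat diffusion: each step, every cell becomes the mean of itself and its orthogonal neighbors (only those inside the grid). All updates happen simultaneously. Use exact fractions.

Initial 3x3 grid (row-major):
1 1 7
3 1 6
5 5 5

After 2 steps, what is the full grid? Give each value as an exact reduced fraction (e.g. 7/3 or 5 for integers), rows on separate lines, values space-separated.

After step 1:
  5/3 5/2 14/3
  5/2 16/5 19/4
  13/3 4 16/3
After step 2:
  20/9 361/120 143/36
  117/40 339/100 359/80
  65/18 253/60 169/36

Answer: 20/9 361/120 143/36
117/40 339/100 359/80
65/18 253/60 169/36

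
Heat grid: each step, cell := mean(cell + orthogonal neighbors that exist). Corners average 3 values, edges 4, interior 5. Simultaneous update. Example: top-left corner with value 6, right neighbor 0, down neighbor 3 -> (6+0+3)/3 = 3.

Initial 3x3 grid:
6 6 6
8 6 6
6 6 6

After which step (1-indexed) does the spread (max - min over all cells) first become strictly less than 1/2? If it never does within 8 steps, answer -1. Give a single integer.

Answer: 3

Derivation:
Step 1: max=20/3, min=6, spread=2/3
Step 2: max=787/120, min=6, spread=67/120
Step 3: max=6917/1080, min=607/100, spread=1807/5400
  -> spread < 1/2 first at step 3
Step 4: max=2749963/432000, min=16561/2700, spread=33401/144000
Step 5: max=24557933/3888000, min=1663391/270000, spread=3025513/19440000
Step 6: max=9796126867/1555200000, min=89155949/14400000, spread=53531/497664
Step 7: max=585904925849/93312000000, min=24119116051/3888000000, spread=450953/5971968
Step 8: max=35101223560603/5598720000000, min=2900368610519/466560000000, spread=3799043/71663616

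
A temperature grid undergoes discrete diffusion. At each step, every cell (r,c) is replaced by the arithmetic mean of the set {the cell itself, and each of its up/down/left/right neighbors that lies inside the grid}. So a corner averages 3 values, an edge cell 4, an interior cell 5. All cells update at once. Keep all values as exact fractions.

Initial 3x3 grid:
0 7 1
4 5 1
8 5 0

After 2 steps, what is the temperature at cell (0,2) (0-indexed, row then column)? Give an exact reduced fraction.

Step 1: cell (0,2) = 3
Step 2: cell (0,2) = 8/3
Full grid after step 2:
  67/18 859/240 8/3
  1079/240 363/100 223/80
  173/36 497/120 11/4

Answer: 8/3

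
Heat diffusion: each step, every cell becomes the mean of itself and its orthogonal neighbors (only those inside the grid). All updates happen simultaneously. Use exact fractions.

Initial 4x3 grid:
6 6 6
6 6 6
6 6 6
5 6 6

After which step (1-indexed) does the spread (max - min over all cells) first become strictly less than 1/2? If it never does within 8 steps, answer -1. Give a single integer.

Step 1: max=6, min=17/3, spread=1/3
  -> spread < 1/2 first at step 1
Step 2: max=6, min=103/18, spread=5/18
Step 3: max=6, min=1255/216, spread=41/216
Step 4: max=6, min=151303/25920, spread=4217/25920
Step 5: max=43121/7200, min=9122051/1555200, spread=38417/311040
Step 6: max=861403/144000, min=548671789/93312000, spread=1903471/18662400
Step 7: max=25804241/4320000, min=32991330911/5598720000, spread=18038617/223948800
Step 8: max=2319873241/388800000, min=1982271017149/335923200000, spread=883978523/13436928000

Answer: 1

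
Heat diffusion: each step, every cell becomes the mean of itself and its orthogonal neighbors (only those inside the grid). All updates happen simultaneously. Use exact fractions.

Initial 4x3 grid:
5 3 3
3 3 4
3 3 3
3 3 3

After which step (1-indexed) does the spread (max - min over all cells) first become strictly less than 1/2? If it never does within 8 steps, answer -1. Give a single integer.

Step 1: max=11/3, min=3, spread=2/3
Step 2: max=32/9, min=3, spread=5/9
Step 3: max=929/270, min=73/24, spread=431/1080
  -> spread < 1/2 first at step 3
Step 4: max=219817/64800, min=27631/9000, spread=104369/324000
Step 5: max=13036373/3888000, min=417641/135000, spread=5041561/19440000
Step 6: max=776057527/233280000, min=100895701/32400000, spread=248042399/1166400000
Step 7: max=46271541293/13996800000, min=3043204267/972000000, spread=12246999241/69984000000
Step 8: max=2762895899287/839808000000, min=366868679731/116640000000, spread=607207026119/4199040000000

Answer: 3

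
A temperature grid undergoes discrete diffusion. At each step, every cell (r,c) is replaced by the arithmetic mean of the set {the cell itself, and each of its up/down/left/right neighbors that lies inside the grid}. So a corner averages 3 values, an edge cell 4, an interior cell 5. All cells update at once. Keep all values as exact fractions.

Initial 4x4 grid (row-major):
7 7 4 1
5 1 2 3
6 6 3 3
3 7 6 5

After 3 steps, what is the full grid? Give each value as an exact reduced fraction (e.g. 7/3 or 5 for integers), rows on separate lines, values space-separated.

Answer: 677/135 31559/7200 25543/7200 1609/540
35009/7200 263/60 1321/375 22453/7200
35873/7200 13753/3000 12251/3000 26677/7200
5533/1080 35933/7200 33277/7200 931/216

Derivation:
After step 1:
  19/3 19/4 7/2 8/3
  19/4 21/5 13/5 9/4
  5 23/5 4 7/2
  16/3 11/2 21/4 14/3
After step 2:
  95/18 1127/240 811/240 101/36
  1217/240 209/50 331/100 661/240
  1181/240 233/50 399/100 173/48
  95/18 1241/240 233/48 161/36
After step 3:
  677/135 31559/7200 25543/7200 1609/540
  35009/7200 263/60 1321/375 22453/7200
  35873/7200 13753/3000 12251/3000 26677/7200
  5533/1080 35933/7200 33277/7200 931/216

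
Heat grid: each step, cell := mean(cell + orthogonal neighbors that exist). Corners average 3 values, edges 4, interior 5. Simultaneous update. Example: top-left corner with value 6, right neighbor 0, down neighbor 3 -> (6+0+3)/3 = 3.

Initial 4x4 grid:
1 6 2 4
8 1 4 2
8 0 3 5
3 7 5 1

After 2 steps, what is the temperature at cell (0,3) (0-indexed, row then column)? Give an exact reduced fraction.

Answer: 125/36

Derivation:
Step 1: cell (0,3) = 8/3
Step 2: cell (0,3) = 125/36
Full grid after step 2:
  4 153/40 347/120 125/36
  361/80 17/5 347/100 347/120
  381/80 39/10 327/100 407/120
  29/6 351/80 889/240 125/36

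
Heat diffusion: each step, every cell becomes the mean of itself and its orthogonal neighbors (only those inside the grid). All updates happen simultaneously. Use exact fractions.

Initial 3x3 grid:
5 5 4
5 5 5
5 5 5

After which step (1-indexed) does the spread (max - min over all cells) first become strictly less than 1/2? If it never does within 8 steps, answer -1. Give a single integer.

Step 1: max=5, min=14/3, spread=1/3
  -> spread < 1/2 first at step 1
Step 2: max=5, min=85/18, spread=5/18
Step 3: max=5, min=1039/216, spread=41/216
Step 4: max=1789/360, min=62669/12960, spread=347/2592
Step 5: max=17843/3600, min=3781063/777600, spread=2921/31104
Step 6: max=2134517/432000, min=227451461/46656000, spread=24611/373248
Step 7: max=47943259/9720000, min=13678077967/2799360000, spread=207329/4478976
Step 8: max=2553198401/518400000, min=821778047549/167961600000, spread=1746635/53747712

Answer: 1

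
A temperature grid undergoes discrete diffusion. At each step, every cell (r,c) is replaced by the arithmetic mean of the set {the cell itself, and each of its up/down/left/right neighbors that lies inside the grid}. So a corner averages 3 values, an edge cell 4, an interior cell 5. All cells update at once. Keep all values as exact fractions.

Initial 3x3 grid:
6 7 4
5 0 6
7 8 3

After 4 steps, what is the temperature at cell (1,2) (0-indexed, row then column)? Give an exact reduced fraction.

Step 1: cell (1,2) = 13/4
Step 2: cell (1,2) = 1187/240
Step 3: cell (1,2) = 65329/14400
Step 4: cell (1,2) = 4215563/864000
Full grid after step 4:
  216163/43200 4319563/864000 305407/64800
  2252219/432000 97217/20000 4215563/864000
  41429/8100 2206969/432000 621989/129600

Answer: 4215563/864000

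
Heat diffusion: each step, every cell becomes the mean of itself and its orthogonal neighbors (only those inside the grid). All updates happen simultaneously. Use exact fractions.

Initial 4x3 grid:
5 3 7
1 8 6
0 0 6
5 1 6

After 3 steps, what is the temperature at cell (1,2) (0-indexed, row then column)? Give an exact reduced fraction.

Step 1: cell (1,2) = 27/4
Step 2: cell (1,2) = 1211/240
Step 3: cell (1,2) = 36281/7200
Full grid after step 3:
  2737/720 68287/14400 1387/270
  4201/1200 3001/750 36281/7200
  1603/600 21443/6000 30161/7200
  31/12 11083/3600 1681/432

Answer: 36281/7200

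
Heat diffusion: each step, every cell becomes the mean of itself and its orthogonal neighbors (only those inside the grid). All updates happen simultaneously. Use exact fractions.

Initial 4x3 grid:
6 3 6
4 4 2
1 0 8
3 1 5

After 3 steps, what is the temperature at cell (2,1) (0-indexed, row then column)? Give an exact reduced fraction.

Answer: 19097/6000

Derivation:
Step 1: cell (2,1) = 14/5
Step 2: cell (2,1) = 67/25
Step 3: cell (2,1) = 19097/6000
Full grid after step 3:
  4063/1080 6547/1600 4343/1080
  24809/7200 6889/2000 28909/7200
  18679/7200 19097/6000 25279/7200
  1327/540 39793/14400 941/270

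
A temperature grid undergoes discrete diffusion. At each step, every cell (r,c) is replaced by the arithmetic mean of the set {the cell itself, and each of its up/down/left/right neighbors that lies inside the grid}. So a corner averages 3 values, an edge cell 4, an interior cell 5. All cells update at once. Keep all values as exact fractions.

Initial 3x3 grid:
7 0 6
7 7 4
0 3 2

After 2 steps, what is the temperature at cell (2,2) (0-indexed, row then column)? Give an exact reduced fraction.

Step 1: cell (2,2) = 3
Step 2: cell (2,2) = 43/12
Full grid after step 2:
  179/36 43/10 157/36
  349/80 111/25 917/240
  139/36 203/60 43/12

Answer: 43/12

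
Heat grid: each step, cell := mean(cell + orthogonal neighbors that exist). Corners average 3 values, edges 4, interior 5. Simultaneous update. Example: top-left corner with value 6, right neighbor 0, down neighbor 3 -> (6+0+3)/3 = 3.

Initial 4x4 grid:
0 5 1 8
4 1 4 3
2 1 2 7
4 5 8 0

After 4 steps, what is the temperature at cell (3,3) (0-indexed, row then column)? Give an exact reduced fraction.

Answer: 84991/21600

Derivation:
Step 1: cell (3,3) = 5
Step 2: cell (3,3) = 47/12
Step 3: cell (3,3) = 3073/720
Step 4: cell (3,3) = 84991/21600
Full grid after step 4:
  55003/21600 215467/72000 240091/72000 84187/21600
  99871/36000 170501/60000 215557/60000 134963/36000
  314729/108000 599011/180000 210593/60000 28987/7200
  217021/64800 739213/216000 56179/14400 84991/21600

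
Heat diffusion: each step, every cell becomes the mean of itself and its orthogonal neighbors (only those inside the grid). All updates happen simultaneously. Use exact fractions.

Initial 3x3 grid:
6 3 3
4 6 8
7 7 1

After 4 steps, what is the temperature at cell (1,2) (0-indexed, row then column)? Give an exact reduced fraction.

Step 1: cell (1,2) = 9/2
Step 2: cell (1,2) = 201/40
Step 3: cell (1,2) = 11837/2400
Step 4: cell (1,2) = 723389/144000
Full grid after step 4:
  652927/129600 237713/48000 9818/2025
  4537709/864000 229901/45000 723389/144000
  9691/1800 4592459/864000 668377/129600

Answer: 723389/144000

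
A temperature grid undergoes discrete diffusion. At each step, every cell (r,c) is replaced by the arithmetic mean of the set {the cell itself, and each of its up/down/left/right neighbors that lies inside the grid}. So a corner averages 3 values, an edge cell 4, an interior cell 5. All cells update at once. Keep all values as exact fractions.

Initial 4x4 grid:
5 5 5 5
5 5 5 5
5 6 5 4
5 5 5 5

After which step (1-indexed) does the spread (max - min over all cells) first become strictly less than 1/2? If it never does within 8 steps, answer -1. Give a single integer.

Answer: 2

Derivation:
Step 1: max=21/4, min=14/3, spread=7/12
Step 2: max=259/50, min=115/24, spread=233/600
  -> spread < 1/2 first at step 2
Step 3: max=12343/2400, min=2099/432, spread=6137/21600
Step 4: max=55379/10800, min=317437/64800, spread=14837/64800
Step 5: max=330817/64800, min=7978459/1620000, spread=48661/270000
Step 6: max=49491893/9720000, min=96108043/19440000, spread=35503/240000
Step 7: max=1480649627/291600000, min=7226763343/1458000000, spread=7353533/60750000
Step 8: max=44328706229/8748000000, min=434557179269/87480000000, spread=2909961007/29160000000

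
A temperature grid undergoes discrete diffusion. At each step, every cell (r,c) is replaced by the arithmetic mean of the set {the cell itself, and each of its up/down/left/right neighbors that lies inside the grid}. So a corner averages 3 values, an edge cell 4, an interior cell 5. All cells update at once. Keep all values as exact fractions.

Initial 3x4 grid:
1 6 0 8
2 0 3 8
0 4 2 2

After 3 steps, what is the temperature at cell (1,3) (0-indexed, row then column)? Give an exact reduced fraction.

Answer: 60517/14400

Derivation:
Step 1: cell (1,3) = 21/4
Step 2: cell (1,3) = 1031/240
Step 3: cell (1,3) = 60517/14400
Full grid after step 3:
  337/144 3071/1200 6749/1800 9161/2160
  2943/1600 1299/500 9589/3000 60517/14400
  71/36 5017/2400 2519/800 1321/360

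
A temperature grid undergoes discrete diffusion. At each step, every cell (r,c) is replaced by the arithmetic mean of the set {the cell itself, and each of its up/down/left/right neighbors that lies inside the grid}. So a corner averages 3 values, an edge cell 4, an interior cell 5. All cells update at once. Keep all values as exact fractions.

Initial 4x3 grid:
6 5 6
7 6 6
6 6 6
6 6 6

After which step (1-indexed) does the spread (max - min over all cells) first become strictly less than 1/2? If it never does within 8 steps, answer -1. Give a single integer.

Answer: 2

Derivation:
Step 1: max=25/4, min=17/3, spread=7/12
Step 2: max=49/8, min=209/36, spread=23/72
  -> spread < 1/2 first at step 2
Step 3: max=1463/240, min=2531/432, spread=32/135
Step 4: max=13103/2160, min=30593/5184, spread=4271/25920
Step 5: max=392393/64800, min=9218687/1555200, spread=39749/311040
Step 6: max=11754041/1944000, min=554796853/93312000, spread=1879423/18662400
Step 7: max=352115117/58320000, min=33359116607/5598720000, spread=3551477/44789760
Step 8: max=42204018131/6998400000, min=2004632074813/335923200000, spread=846431819/13436928000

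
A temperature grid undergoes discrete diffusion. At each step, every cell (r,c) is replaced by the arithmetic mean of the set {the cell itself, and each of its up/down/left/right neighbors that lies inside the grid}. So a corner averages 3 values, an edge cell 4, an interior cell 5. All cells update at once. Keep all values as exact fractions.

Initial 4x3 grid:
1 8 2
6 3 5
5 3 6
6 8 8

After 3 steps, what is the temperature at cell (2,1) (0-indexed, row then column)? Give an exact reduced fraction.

Step 1: cell (2,1) = 5
Step 2: cell (2,1) = 107/20
Step 3: cell (2,1) = 3157/600
Full grid after step 3:
  643/144 137/32 41/9
  433/96 1903/400 75/16
  7531/1440 3157/600 248/45
  154/27 17137/2880 2599/432

Answer: 3157/600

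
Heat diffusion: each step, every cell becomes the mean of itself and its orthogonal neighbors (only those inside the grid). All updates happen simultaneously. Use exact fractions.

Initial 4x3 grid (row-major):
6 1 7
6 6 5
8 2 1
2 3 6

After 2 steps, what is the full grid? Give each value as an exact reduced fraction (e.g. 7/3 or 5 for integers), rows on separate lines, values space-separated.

After step 1:
  13/3 5 13/3
  13/2 4 19/4
  9/2 4 7/2
  13/3 13/4 10/3
After step 2:
  95/18 53/12 169/36
  29/6 97/20 199/48
  29/6 77/20 187/48
  145/36 179/48 121/36

Answer: 95/18 53/12 169/36
29/6 97/20 199/48
29/6 77/20 187/48
145/36 179/48 121/36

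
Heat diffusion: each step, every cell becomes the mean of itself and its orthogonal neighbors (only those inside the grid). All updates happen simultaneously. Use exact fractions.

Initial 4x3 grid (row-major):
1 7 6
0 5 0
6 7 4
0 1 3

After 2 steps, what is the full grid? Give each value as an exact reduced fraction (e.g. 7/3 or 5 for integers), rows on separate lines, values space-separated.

After step 1:
  8/3 19/4 13/3
  3 19/5 15/4
  13/4 23/5 7/2
  7/3 11/4 8/3
After step 2:
  125/36 311/80 77/18
  763/240 199/50 923/240
  791/240 179/50 871/240
  25/9 247/80 107/36

Answer: 125/36 311/80 77/18
763/240 199/50 923/240
791/240 179/50 871/240
25/9 247/80 107/36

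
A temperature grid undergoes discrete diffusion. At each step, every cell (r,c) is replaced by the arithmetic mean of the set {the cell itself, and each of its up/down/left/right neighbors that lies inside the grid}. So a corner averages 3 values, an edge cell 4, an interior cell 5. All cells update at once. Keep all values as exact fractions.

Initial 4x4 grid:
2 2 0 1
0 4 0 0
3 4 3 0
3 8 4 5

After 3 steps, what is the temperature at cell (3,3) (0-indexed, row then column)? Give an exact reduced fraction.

Step 1: cell (3,3) = 3
Step 2: cell (3,3) = 10/3
Step 3: cell (3,3) = 134/45
Full grid after step 3:
  389/216 12443/7200 7931/7200 461/540
  17543/7200 1253/600 1327/750 8321/7200
  22711/7200 10043/3000 1309/500 1103/480
  4367/1080 28051/7200 591/160 134/45

Answer: 134/45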